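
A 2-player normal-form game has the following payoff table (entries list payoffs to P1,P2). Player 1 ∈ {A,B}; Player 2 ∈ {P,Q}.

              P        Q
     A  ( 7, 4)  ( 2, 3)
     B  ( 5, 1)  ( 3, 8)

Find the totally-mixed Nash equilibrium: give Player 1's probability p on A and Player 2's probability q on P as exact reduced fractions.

P1 indiff ⇒ q·7+(1-q)·2 = q·5+(1-q)·3 ⇒ q(2) = (1-q)(1) ⇒ q = 1/3
P2 indiff ⇒ p·4+(1-p)·1 = p·3+(1-p)·8 ⇒ p(1) = (1-p)(7) ⇒ p = 7/8

p=7/8, q=1/3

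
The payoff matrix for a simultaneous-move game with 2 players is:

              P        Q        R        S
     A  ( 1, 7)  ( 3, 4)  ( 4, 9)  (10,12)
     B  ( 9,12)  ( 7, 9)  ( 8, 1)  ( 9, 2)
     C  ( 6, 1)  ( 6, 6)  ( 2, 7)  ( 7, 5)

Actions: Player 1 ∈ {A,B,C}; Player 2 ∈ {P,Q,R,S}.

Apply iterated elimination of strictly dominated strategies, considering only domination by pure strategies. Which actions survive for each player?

P1 drop C (B beats it: P:9>6 Q:7>6 R:8>2 S:9>7)
P2 drop Q (P beats it: A:7>4 B:12>9)
P2 drop R (S beats it: A:12>9 B:2>1)
P1→{A,B} P2→{P,S}

IESDS → P1:{A,B} P2:{P,S}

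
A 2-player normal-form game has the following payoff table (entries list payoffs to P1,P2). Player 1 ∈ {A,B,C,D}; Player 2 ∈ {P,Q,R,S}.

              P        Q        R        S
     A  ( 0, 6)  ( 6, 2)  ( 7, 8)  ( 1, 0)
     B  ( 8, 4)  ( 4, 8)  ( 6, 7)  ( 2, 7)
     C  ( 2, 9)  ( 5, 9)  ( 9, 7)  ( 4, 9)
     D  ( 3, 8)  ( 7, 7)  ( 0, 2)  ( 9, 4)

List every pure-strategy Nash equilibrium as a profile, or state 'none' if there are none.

(A,P): not NE [P1→B gives 8>0; P2→R gives 8>6]
(A,Q): not NE [P1→D gives 7>6; P2→R gives 8>2]
(A,R): not NE [P1→C gives 9>7]
(A,S): not NE [P1→D gives 9>1; P2→R gives 8>0]
(B,P): not NE [P2→Q gives 8>4]
(B,Q): not NE [P1→D gives 7>4]
(B,R): not NE [P1→C gives 9>6; P2→Q gives 8>7]
(B,S): not NE [P1→D gives 9>2; P2→Q gives 8>7]
(C,P): not NE [P1→B gives 8>2]
(C,Q): not NE [P1→D gives 7>5]
(C,R): not NE [P2→S gives 9>7]
(C,S): not NE [P1→D gives 9>4]
(D,P): not NE [P1→B gives 8>3]
(D,Q): not NE [P2→P gives 8>7]
(D,R): not NE [P1→C gives 9>0; P2→P gives 8>2]
(D,S): not NE [P2→P gives 8>4]

PSNE: ∅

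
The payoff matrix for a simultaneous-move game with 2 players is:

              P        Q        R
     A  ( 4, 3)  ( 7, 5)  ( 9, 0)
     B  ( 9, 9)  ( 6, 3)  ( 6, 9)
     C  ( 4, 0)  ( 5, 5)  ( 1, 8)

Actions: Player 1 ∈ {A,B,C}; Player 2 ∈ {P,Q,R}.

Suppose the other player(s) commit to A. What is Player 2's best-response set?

argmax u_2 = {Q}

u_2(P vs A) = 3
u_2(Q vs A) = 5
u_2(R vs A) = 0
max payoff 5 at {Q}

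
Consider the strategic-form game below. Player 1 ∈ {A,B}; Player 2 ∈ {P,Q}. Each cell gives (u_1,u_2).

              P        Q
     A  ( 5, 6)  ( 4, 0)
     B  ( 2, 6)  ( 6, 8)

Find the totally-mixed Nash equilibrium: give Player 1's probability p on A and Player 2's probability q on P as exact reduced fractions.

p=1/4, q=2/5

P1 indiff ⇒ q·5+(1-q)·4 = q·2+(1-q)·6 ⇒ q(3) = (1-q)(2) ⇒ q = 2/5
P2 indiff ⇒ p·6+(1-p)·6 = p·0+(1-p)·8 ⇒ p(6) = (1-p)(2) ⇒ p = 1/4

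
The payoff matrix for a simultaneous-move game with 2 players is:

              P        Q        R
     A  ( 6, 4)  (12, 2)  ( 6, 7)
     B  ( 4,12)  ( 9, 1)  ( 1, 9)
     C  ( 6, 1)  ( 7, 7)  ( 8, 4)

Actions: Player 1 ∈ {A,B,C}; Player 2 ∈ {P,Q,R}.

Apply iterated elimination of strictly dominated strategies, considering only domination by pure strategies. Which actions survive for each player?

IESDS → P1:{A,C} P2:{Q,R}

P1 drop B (A beats it: P:6>4 Q:12>9 R:6>1)
P2 drop P (R beats it: A:7>4 C:4>1)
P1→{A,C} P2→{Q,R}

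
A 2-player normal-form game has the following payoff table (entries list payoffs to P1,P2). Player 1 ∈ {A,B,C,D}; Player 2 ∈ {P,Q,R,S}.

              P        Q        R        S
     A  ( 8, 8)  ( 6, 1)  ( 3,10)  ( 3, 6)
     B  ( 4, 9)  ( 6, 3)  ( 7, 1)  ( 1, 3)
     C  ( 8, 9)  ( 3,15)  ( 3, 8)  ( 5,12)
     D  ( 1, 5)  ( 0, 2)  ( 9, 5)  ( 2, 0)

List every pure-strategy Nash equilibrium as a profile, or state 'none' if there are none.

Nash profiles: (D,R)

(A,P): not NE [P2→R gives 10>8]
(A,Q): not NE [P2→R gives 10>1]
(A,R): not NE [P1→D gives 9>3]
(A,S): not NE [P1→C gives 5>3; P2→R gives 10>6]
(B,P): not NE [P1→C gives 8>4]
(B,Q): not NE [P2→P gives 9>3]
(B,R): not NE [P1→D gives 9>7; P2→P gives 9>1]
(B,S): not NE [P1→C gives 5>1; P2→P gives 9>3]
(C,P): not NE [P2→Q gives 15>9]
(C,Q): not NE [P1→B gives 6>3]
(C,R): not NE [P1→D gives 9>3; P2→Q gives 15>8]
(C,S): not NE [P2→Q gives 15>12]
(D,P): not NE [P1→C gives 8>1]
(D,Q): not NE [P1→B gives 6>0; P2→R gives 5>2]
(D,R): NE
(D,S): not NE [P1→C gives 5>2; P2→R gives 5>0]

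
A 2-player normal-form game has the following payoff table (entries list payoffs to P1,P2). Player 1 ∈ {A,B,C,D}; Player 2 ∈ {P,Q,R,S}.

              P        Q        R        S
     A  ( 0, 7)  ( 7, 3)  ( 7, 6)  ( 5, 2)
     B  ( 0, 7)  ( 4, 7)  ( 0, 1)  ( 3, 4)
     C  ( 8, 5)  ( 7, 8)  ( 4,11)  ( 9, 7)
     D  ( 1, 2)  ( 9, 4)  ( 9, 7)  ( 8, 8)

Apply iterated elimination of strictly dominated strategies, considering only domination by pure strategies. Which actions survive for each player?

Remaining: P1:{C,D} P2:{R,S}

P1 drop A (D beats it: P:1>0 Q:9>7 R:9>7 S:8>5)
P1 drop B (C beats it: P:8>0 Q:7>4 R:4>0 S:9>3)
P2 drop P (Q beats it: C:8>5 D:4>2)
P2 drop Q (R beats it: C:11>8 D:7>4)
P1→{C,D} P2→{R,S}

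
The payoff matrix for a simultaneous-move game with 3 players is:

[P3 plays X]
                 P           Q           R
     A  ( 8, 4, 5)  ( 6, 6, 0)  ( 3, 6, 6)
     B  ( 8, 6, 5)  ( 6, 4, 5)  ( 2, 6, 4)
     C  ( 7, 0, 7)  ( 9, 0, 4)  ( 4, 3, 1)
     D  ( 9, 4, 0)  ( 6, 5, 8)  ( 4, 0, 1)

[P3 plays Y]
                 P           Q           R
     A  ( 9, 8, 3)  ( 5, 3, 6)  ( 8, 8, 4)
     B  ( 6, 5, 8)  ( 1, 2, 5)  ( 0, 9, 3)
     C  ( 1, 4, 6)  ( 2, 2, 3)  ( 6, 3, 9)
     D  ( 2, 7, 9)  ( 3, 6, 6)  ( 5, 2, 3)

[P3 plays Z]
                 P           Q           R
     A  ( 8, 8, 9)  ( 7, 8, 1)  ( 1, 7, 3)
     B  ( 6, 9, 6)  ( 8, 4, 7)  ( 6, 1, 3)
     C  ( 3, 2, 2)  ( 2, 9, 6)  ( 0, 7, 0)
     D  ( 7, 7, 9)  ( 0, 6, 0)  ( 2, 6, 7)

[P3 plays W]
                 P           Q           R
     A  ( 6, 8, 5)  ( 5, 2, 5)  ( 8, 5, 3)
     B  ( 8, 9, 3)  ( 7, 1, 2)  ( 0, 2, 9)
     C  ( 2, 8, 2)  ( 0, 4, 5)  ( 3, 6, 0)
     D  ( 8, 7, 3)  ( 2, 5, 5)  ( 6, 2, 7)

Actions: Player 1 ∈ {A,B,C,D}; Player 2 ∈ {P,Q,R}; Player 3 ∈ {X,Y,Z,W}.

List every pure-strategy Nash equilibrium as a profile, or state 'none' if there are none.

(A,P,X): not NE [P1→D gives 9>8; P2→R gives 6>4; P3→Z gives 9>5]
(A,P,Y): not NE [P3→Z gives 9>3]
(A,P,Z): NE
(A,P,W): not NE [P1→D gives 8>6; P3→Z gives 9>5]
(A,Q,X): not NE [P1→C gives 9>6; P3→Y gives 6>0]
(A,Q,Y): not NE [P2→R gives 8>3]
(A,Q,Z): not NE [P1→B gives 8>7; P3→Y gives 6>1]
(A,Q,W): not NE [P1→B gives 7>5; P2→P gives 8>2; P3→Y gives 6>5]
(A,R,X): not NE [P1→D gives 4>3]
(A,R,Y): not NE [P3→X gives 6>4]
(A,R,Z): not NE [P1→B gives 6>1; P2→Q gives 8>7; P3→X gives 6>3]
(A,R,W): not NE [P2→P gives 8>5; P3→X gives 6>3]
(B,P,X): not NE [P1→D gives 9>8; P3→Y gives 8>5]
(B,P,Y): not NE [P1→A gives 9>6; P2→R gives 9>5]
(B,P,Z): not NE [P1→A gives 8>6; P3→Y gives 8>6]
(B,P,W): not NE [P3→Y gives 8>3]
(B,Q,X): not NE [P1→C gives 9>6; P2→R gives 6>4; P3→Z gives 7>5]
(B,Q,Y): not NE [P1→A gives 5>1; P2→R gives 9>2; P3→Z gives 7>5]
(B,Q,Z): not NE [P2→P gives 9>4]
(B,Q,W): not NE [P2→P gives 9>1; P3→Z gives 7>2]
(B,R,X): not NE [P1→D gives 4>2; P3→W gives 9>4]
(B,R,Y): not NE [P1→A gives 8>0; P3→W gives 9>3]
(B,R,Z): not NE [P2→P gives 9>1; P3→W gives 9>3]
(B,R,W): not NE [P1→A gives 8>0; P2→P gives 9>2]
(C,P,X): not NE [P1→D gives 9>7; P2→R gives 3>0]
(C,P,Y): not NE [P1→A gives 9>1; P3→X gives 7>6]
(C,P,Z): not NE [P1→A gives 8>3; P2→Q gives 9>2; P3→X gives 7>2]
(C,P,W): not NE [P1→D gives 8>2; P3→X gives 7>2]
(C,Q,X): not NE [P2→R gives 3>0; P3→Z gives 6>4]
(C,Q,Y): not NE [P1→A gives 5>2; P2→P gives 4>2; P3→Z gives 6>3]
(C,Q,Z): not NE [P1→B gives 8>2]
(C,Q,W): not NE [P1→B gives 7>0; P2→P gives 8>4; P3→Z gives 6>5]
(C,R,X): not NE [P3→Y gives 9>1]
(C,R,Y): not NE [P1→A gives 8>6; P2→P gives 4>3]
(C,R,Z): not NE [P1→B gives 6>0; P2→Q gives 9>7; P3→Y gives 9>0]
(C,R,W): not NE [P1→A gives 8>3; P2→P gives 8>6; P3→Y gives 9>0]
(D,P,X): not NE [P2→Q gives 5>4; P3→Z gives 9>0]
(D,P,Y): not NE [P1→A gives 9>2]
(D,P,Z): not NE [P1→A gives 8>7]
(D,P,W): not NE [P3→Z gives 9>3]
(D,Q,X): not NE [P1→C gives 9>6]
(D,Q,Y): not NE [P1→A gives 5>3; P2→P gives 7>6; P3→X gives 8>6]
(D,Q,Z): not NE [P1→B gives 8>0; P2→P gives 7>6; P3→X gives 8>0]
(D,Q,W): not NE [P1→B gives 7>2; P2→P gives 7>5; P3→X gives 8>5]
(D,R,X): not NE [P2→Q gives 5>0; P3→W gives 7>1]
(D,R,Y): not NE [P1→A gives 8>5; P2→P gives 7>2; P3→W gives 7>3]
(D,R,Z): not NE [P1→B gives 6>2; P2→P gives 7>6]
(D,R,W): not NE [P1→A gives 8>6; P2→P gives 7>2]

NE set: (A,P,Z)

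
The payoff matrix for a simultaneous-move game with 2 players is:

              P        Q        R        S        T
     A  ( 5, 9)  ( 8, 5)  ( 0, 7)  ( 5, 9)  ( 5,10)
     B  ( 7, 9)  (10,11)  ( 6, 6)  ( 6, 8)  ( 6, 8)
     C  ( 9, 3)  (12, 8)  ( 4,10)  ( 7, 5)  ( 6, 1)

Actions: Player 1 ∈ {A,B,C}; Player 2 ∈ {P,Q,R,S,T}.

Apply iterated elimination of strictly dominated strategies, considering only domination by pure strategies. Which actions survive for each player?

Survivors P1:{B,C} P2:{Q,R}

P1 drop A (B beats it: P:7>5 Q:10>8 R:6>0 S:6>5 T:6>5)
P2 drop P (Q beats it: B:11>9 C:8>3)
P2 drop S (Q beats it: B:11>8 C:8>5)
P2 drop T (Q beats it: B:11>8 C:8>1)
P1→{B,C} P2→{Q,R}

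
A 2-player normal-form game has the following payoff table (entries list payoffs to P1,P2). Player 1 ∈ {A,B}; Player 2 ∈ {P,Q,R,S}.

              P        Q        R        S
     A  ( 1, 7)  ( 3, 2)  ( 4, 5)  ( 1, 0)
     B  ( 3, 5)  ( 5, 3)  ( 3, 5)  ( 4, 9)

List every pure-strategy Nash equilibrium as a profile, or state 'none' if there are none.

(A,P): not NE [P1→B gives 3>1]
(A,Q): not NE [P1→B gives 5>3; P2→P gives 7>2]
(A,R): not NE [P2→P gives 7>5]
(A,S): not NE [P1→B gives 4>1; P2→P gives 7>0]
(B,P): not NE [P2→S gives 9>5]
(B,Q): not NE [P2→S gives 9>3]
(B,R): not NE [P1→A gives 4>3; P2→S gives 9>5]
(B,S): NE

Nash profiles: (B,S)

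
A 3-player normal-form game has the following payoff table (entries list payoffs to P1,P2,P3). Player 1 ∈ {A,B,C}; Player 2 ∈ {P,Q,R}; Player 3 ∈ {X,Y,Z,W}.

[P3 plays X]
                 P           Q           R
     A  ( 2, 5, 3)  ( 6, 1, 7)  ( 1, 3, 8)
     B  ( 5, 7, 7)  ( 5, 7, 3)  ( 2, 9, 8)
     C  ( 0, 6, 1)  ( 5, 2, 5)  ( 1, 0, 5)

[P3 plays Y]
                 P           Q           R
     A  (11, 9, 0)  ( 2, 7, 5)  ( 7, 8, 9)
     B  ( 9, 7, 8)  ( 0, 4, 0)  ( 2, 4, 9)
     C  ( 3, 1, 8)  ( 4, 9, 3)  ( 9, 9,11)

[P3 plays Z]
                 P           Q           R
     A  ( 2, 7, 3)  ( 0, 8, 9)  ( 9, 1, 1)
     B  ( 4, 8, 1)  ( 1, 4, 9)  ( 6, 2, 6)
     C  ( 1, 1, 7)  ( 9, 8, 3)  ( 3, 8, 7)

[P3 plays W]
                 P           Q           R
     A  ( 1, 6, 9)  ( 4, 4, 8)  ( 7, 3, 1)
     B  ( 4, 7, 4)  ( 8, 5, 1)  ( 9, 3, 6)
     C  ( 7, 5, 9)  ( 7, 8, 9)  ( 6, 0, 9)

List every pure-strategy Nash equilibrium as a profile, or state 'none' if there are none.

(A,P,X): not NE [P1→B gives 5>2; P3→W gives 9>3]
(A,P,Y): not NE [P3→W gives 9>0]
(A,P,Z): not NE [P1→B gives 4>2; P2→Q gives 8>7; P3→W gives 9>3]
(A,P,W): not NE [P1→C gives 7>1]
(A,Q,X): not NE [P2→P gives 5>1; P3→Z gives 9>7]
(A,Q,Y): not NE [P1→C gives 4>2; P2→P gives 9>7; P3→Z gives 9>5]
(A,Q,Z): not NE [P1→C gives 9>0]
(A,Q,W): not NE [P1→B gives 8>4; P2→P gives 6>4; P3→Z gives 9>8]
(A,R,X): not NE [P1→B gives 2>1; P2→P gives 5>3; P3→Y gives 9>8]
(A,R,Y): not NE [P1→C gives 9>7; P2→P gives 9>8]
(A,R,Z): not NE [P2→Q gives 8>1; P3→Y gives 9>1]
(A,R,W): not NE [P1→B gives 9>7; P2→P gives 6>3; P3→Y gives 9>1]
(B,P,X): not NE [P2→R gives 9>7; P3→Y gives 8>7]
(B,P,Y): not NE [P1→A gives 11>9]
(B,P,Z): not NE [P3→Y gives 8>1]
(B,P,W): not NE [P1→C gives 7>4; P3→Y gives 8>4]
(B,Q,X): not NE [P1→A gives 6>5; P2→R gives 9>7; P3→Z gives 9>3]
(B,Q,Y): not NE [P1→C gives 4>0; P2→P gives 7>4; P3→Z gives 9>0]
(B,Q,Z): not NE [P1→C gives 9>1; P2→P gives 8>4]
(B,Q,W): not NE [P2→P gives 7>5; P3→Z gives 9>1]
(B,R,X): not NE [P3→Y gives 9>8]
(B,R,Y): not NE [P1→C gives 9>2; P2→P gives 7>4]
(B,R,Z): not NE [P1→A gives 9>6; P2→P gives 8>2; P3→Y gives 9>6]
(B,R,W): not NE [P2→P gives 7>3; P3→Y gives 9>6]
(C,P,X): not NE [P1→B gives 5>0; P3→W gives 9>1]
(C,P,Y): not NE [P1→A gives 11>3; P2→R gives 9>1; P3→W gives 9>8]
(C,P,Z): not NE [P1→B gives 4>1; P2→R gives 8>1; P3→W gives 9>7]
(C,P,W): not NE [P2→Q gives 8>5]
(C,Q,X): not NE [P1→A gives 6>5; P2→P gives 6>2; P3→W gives 9>5]
(C,Q,Y): not NE [P3→W gives 9>3]
(C,Q,Z): not NE [P3→W gives 9>3]
(C,Q,W): not NE [P1→B gives 8>7]
(C,R,X): not NE [P1→B gives 2>1; P2→P gives 6>0; P3→Y gives 11>5]
(C,R,Y): NE
(C,R,Z): not NE [P1→A gives 9>3; P3→Y gives 11>7]
(C,R,W): not NE [P1→B gives 9>6; P2→Q gives 8>0; P3→Y gives 11>9]

PSNE = {(C,R,Y)}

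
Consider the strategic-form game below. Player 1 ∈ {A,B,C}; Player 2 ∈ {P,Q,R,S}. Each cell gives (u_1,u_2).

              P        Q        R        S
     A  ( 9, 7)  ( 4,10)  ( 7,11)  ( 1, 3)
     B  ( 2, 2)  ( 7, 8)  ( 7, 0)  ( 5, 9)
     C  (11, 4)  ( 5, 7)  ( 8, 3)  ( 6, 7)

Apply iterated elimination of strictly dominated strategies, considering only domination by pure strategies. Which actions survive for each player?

P1 drop A (C beats it: P:11>9 Q:5>4 R:8>7 S:6>1)
P2 drop P (Q beats it: B:8>2 C:7>4)
P2 drop R (Q beats it: B:8>0 C:7>3)
P1→{B,C} P2→{Q,S}

IESDS → P1:{B,C} P2:{Q,S}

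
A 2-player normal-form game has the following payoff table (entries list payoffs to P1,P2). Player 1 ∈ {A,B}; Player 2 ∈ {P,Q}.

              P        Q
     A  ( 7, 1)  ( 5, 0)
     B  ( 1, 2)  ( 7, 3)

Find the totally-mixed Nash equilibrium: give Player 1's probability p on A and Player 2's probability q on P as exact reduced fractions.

P1 indiff ⇒ q·7+(1-q)·5 = q·1+(1-q)·7 ⇒ q(6) = (1-q)(2) ⇒ q = 1/4
P2 indiff ⇒ p·1+(1-p)·2 = p·0+(1-p)·3 ⇒ p(1) = (1-p)(1) ⇒ p = 1/2

p=1/2, q=1/4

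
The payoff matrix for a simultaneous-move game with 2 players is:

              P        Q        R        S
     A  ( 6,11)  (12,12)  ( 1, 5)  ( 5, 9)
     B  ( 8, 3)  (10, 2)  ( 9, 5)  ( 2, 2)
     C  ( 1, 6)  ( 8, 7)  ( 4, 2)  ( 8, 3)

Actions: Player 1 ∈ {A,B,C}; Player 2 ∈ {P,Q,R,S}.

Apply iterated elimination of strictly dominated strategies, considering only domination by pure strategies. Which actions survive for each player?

Remaining: P1:{A,B} P2:{P,Q,R}

P2 drop S (P beats it: A:11>9 B:3>2 C:6>3)
P1 drop C (B beats it: P:8>1 Q:10>8 R:9>4)
P1→{A,B} P2→{P,Q,R}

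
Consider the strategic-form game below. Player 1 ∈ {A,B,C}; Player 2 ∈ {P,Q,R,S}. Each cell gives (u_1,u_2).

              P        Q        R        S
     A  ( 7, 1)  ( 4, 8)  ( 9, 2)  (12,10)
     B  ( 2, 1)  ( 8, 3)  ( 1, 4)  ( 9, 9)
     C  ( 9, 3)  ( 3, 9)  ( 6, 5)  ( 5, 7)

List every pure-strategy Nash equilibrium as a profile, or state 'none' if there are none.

(A,P): not NE [P1→C gives 9>7; P2→S gives 10>1]
(A,Q): not NE [P1→B gives 8>4; P2→S gives 10>8]
(A,R): not NE [P2→S gives 10>2]
(A,S): NE
(B,P): not NE [P1→C gives 9>2; P2→S gives 9>1]
(B,Q): not NE [P2→S gives 9>3]
(B,R): not NE [P1→A gives 9>1; P2→S gives 9>4]
(B,S): not NE [P1→A gives 12>9]
(C,P): not NE [P2→Q gives 9>3]
(C,Q): not NE [P1→B gives 8>3]
(C,R): not NE [P1→A gives 9>6; P2→Q gives 9>5]
(C,S): not NE [P1→A gives 12>5; P2→Q gives 9>7]

NE set: (A,S)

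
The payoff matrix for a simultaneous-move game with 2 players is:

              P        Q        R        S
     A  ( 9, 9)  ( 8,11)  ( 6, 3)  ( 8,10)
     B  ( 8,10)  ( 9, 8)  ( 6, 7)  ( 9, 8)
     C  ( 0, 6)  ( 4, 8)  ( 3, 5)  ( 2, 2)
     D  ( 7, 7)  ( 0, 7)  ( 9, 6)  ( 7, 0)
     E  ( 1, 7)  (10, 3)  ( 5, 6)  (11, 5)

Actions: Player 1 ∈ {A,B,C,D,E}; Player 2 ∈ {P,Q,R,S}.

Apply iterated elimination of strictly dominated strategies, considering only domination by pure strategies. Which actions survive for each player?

Survivors P1:{A,B,E} P2:{P,Q,S}

P1 drop C (A beats it: P:9>0 Q:8>4 R:6>3 S:8>2)
P2 drop R (P beats it: A:9>3 B:10>7 D:7>6 E:7>6)
P1 drop D (A beats it: P:9>7 Q:8>0 S:8>7)
P1→{A,B,E} P2→{P,Q,S}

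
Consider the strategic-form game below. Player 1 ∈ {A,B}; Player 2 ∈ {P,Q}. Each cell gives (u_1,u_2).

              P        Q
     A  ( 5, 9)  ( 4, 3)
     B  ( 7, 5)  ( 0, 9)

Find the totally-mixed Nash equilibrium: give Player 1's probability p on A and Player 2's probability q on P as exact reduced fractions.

P1 mixes 2/5 on A; P2 mixes 2/3 on P

P1 indiff ⇒ q·5+(1-q)·4 = q·7+(1-q)·0 ⇒ q(-2) = (1-q)(-4) ⇒ q = 2/3
P2 indiff ⇒ p·9+(1-p)·5 = p·3+(1-p)·9 ⇒ p(6) = (1-p)(4) ⇒ p = 2/5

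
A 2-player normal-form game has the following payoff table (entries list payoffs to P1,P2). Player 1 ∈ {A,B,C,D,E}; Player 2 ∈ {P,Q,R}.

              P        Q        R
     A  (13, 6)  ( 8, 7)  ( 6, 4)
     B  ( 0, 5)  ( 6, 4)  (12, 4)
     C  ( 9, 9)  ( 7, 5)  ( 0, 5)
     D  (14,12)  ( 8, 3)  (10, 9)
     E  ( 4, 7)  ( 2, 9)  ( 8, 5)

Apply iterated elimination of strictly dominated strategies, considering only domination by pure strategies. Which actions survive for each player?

Survivors P1:{A,D} P2:{P,Q}

P1 drop C (A beats it: P:13>9 Q:8>7 R:6>0)
P1 drop E (D beats it: P:14>4 Q:8>2 R:10>8)
P2 drop R (P beats it: A:6>4 B:5>4 D:12>9)
P1 drop B (A beats it: P:13>0 Q:8>6)
P1→{A,D} P2→{P,Q}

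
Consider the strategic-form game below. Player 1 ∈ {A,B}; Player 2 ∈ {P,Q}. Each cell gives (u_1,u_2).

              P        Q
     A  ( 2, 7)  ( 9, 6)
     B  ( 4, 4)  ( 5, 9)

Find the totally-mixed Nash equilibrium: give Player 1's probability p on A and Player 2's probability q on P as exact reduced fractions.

P1 indiff ⇒ q·2+(1-q)·9 = q·4+(1-q)·5 ⇒ q(-2) = (1-q)(-4) ⇒ q = 2/3
P2 indiff ⇒ p·7+(1-p)·4 = p·6+(1-p)·9 ⇒ p(1) = (1-p)(5) ⇒ p = 5/6

p=5/6, q=2/3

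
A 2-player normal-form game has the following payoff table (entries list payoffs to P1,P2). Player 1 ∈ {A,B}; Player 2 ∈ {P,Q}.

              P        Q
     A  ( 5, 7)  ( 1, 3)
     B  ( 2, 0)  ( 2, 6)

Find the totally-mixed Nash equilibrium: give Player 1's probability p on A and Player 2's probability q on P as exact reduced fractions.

P1 indiff ⇒ q·5+(1-q)·1 = q·2+(1-q)·2 ⇒ q(3) = (1-q)(1) ⇒ q = 1/4
P2 indiff ⇒ p·7+(1-p)·0 = p·3+(1-p)·6 ⇒ p(4) = (1-p)(6) ⇒ p = 3/5

(p,q) = (3/5, 1/4)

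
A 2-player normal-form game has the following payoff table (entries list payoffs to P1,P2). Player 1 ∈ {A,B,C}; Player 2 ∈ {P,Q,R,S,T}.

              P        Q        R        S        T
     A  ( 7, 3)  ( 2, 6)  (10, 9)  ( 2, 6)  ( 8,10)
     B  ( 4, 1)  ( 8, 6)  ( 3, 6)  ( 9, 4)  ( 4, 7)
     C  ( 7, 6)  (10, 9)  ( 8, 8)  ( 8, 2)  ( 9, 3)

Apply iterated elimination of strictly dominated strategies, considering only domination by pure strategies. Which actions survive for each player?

IESDS → P1:{A,C} P2:{Q,R,T}

P2 drop P (Q beats it: A:6>3 B:6>1 C:9>6)
P2 drop S (R beats it: A:9>6 B:6>4 C:8>2)
P1 drop B (C beats it: Q:10>8 R:8>3 T:9>4)
P1→{A,C} P2→{Q,R,T}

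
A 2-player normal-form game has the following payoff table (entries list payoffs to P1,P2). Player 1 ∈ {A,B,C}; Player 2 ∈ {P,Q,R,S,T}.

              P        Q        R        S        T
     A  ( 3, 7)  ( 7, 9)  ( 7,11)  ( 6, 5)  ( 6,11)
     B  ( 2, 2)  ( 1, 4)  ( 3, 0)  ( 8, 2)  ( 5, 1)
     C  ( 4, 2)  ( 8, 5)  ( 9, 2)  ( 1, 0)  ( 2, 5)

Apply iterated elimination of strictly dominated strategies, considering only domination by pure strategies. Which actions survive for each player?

P2 drop P (Q beats it: A:9>7 B:4>2 C:5>2)
P2 drop S (Q beats it: A:9>5 B:4>2 C:5>0)
P1 drop B (A beats it: Q:7>1 R:7>3 T:6>5)
P1→{A,C} P2→{Q,R,T}

Survivors P1:{A,C} P2:{Q,R,T}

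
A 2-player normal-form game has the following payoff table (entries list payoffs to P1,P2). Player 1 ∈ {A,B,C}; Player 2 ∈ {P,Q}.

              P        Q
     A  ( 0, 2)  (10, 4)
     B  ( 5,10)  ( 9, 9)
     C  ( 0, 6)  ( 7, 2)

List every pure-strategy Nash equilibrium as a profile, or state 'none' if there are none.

Nash profiles: (A,Q), (B,P)

(A,P): not NE [P1→B gives 5>0; P2→Q gives 4>2]
(A,Q): NE
(B,P): NE
(B,Q): not NE [P1→A gives 10>9; P2→P gives 10>9]
(C,P): not NE [P1→B gives 5>0]
(C,Q): not NE [P1→A gives 10>7; P2→P gives 6>2]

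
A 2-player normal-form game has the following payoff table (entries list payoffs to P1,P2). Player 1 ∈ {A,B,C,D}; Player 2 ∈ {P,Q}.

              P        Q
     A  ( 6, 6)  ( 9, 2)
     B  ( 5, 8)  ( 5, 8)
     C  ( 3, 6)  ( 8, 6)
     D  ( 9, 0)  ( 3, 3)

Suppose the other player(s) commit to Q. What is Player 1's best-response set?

P1 best: {A}

u_1(A vs Q) = 9
u_1(B vs Q) = 5
u_1(C vs Q) = 8
u_1(D vs Q) = 3
max payoff 9 at {A}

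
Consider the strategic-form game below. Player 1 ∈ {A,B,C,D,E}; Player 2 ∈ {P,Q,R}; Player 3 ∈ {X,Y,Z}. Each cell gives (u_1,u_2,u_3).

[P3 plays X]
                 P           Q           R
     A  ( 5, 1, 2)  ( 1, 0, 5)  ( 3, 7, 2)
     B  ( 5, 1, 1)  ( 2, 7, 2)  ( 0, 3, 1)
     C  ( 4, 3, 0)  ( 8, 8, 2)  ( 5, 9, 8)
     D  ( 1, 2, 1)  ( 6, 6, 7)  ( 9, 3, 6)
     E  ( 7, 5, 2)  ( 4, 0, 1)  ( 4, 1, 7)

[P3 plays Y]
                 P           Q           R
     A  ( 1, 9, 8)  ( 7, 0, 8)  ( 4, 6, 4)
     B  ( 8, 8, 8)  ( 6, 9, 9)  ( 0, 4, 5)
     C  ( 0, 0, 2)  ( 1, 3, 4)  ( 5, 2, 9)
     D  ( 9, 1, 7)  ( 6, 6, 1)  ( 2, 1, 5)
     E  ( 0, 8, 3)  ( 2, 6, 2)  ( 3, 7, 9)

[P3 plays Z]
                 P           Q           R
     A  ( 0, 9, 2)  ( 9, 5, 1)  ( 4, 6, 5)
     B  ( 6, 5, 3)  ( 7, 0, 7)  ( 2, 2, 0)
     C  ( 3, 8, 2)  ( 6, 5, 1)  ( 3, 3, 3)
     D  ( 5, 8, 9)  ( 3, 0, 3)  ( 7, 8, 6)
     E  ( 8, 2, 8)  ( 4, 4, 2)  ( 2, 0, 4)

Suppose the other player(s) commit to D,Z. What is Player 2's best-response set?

argmax u_2 = {P,R}

u_2(P vs D,Z) = 8
u_2(Q vs D,Z) = 0
u_2(R vs D,Z) = 8
max payoff 8 at {P,R}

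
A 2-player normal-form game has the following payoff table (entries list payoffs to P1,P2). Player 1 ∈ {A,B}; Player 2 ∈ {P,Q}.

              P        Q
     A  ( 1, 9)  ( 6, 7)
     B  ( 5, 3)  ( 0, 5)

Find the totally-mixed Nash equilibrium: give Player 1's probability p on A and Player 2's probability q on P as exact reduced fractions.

p=1/2, q=3/5

P1 indiff ⇒ q·1+(1-q)·6 = q·5+(1-q)·0 ⇒ q(-4) = (1-q)(-6) ⇒ q = 3/5
P2 indiff ⇒ p·9+(1-p)·3 = p·7+(1-p)·5 ⇒ p(2) = (1-p)(2) ⇒ p = 1/2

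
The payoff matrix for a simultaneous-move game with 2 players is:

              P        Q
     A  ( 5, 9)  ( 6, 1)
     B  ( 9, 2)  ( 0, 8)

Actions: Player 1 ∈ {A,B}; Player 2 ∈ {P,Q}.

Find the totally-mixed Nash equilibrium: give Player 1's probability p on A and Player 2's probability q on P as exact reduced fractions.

p=3/7, q=3/5

P1 indiff ⇒ q·5+(1-q)·6 = q·9+(1-q)·0 ⇒ q(-4) = (1-q)(-6) ⇒ q = 3/5
P2 indiff ⇒ p·9+(1-p)·2 = p·1+(1-p)·8 ⇒ p(8) = (1-p)(6) ⇒ p = 3/7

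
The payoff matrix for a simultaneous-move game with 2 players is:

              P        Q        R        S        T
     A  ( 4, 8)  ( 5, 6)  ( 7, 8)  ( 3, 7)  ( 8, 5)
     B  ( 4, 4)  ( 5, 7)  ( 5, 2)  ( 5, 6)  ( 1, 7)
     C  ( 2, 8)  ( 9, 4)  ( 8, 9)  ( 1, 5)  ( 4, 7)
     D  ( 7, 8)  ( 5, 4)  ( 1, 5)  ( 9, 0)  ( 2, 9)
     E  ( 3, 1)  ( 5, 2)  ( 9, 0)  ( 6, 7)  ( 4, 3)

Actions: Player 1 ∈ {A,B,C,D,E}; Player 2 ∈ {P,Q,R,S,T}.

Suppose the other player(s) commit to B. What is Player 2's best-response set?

u_2(P vs B) = 4
u_2(Q vs B) = 7
u_2(R vs B) = 2
u_2(S vs B) = 6
u_2(T vs B) = 7
max payoff 7 at {Q,T}

argmax u_2 = {Q,T}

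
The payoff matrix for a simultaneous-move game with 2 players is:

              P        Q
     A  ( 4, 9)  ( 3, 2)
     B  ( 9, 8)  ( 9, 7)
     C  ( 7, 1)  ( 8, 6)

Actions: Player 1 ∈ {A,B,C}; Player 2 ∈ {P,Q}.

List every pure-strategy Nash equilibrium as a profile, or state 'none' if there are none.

NE set: (B,P)

(A,P): not NE [P1→B gives 9>4]
(A,Q): not NE [P1→B gives 9>3; P2→P gives 9>2]
(B,P): NE
(B,Q): not NE [P2→P gives 8>7]
(C,P): not NE [P1→B gives 9>7; P2→Q gives 6>1]
(C,Q): not NE [P1→B gives 9>8]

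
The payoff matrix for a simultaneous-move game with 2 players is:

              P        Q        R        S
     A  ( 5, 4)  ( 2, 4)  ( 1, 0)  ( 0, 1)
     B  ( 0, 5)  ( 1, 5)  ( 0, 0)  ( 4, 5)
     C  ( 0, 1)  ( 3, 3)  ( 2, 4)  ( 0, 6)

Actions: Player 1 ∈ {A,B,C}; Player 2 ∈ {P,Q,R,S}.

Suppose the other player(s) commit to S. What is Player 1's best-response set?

BR_1 = {B}

u_1(A vs S) = 0
u_1(B vs S) = 4
u_1(C vs S) = 0
max payoff 4 at {B}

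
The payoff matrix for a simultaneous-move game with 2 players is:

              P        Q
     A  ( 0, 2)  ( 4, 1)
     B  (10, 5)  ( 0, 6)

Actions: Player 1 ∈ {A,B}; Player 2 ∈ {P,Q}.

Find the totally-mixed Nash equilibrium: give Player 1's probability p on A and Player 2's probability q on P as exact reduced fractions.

(p,q) = (1/2, 2/7)

P1 indiff ⇒ q·0+(1-q)·4 = q·10+(1-q)·0 ⇒ q(-10) = (1-q)(-4) ⇒ q = 2/7
P2 indiff ⇒ p·2+(1-p)·5 = p·1+(1-p)·6 ⇒ p(1) = (1-p)(1) ⇒ p = 1/2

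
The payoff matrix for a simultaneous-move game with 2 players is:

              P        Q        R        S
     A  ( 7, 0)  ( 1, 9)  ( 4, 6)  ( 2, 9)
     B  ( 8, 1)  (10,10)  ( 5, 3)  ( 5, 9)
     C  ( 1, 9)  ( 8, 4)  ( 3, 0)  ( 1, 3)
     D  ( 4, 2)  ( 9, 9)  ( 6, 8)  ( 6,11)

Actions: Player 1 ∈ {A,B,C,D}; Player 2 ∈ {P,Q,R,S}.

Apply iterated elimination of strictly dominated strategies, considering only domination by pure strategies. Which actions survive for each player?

IESDS → P1:{B,D} P2:{Q,S}

P1 drop A (B beats it: P:8>7 Q:10>1 R:5>4 S:5>2)
P1 drop C (B beats it: P:8>1 Q:10>8 R:5>3 S:5>1)
P2 drop P (Q beats it: B:10>1 D:9>2)
P2 drop R (Q beats it: B:10>3 D:9>8)
P1→{B,D} P2→{Q,S}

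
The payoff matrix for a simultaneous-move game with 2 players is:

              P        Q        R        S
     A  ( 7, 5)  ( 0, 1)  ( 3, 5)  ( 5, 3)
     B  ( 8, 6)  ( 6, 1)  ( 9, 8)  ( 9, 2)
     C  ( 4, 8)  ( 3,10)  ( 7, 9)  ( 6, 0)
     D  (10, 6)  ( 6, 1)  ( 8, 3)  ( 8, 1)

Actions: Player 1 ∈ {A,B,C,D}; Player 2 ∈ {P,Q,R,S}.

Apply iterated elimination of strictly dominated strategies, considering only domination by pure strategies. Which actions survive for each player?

P1 drop A (B beats it: P:8>7 Q:6>0 R:9>3 S:9>5)
P1 drop C (B beats it: P:8>4 Q:6>3 R:9>7 S:9>6)
P2 drop Q (P beats it: B:6>1 D:6>1)
P2 drop S (P beats it: B:6>2 D:6>1)
P1→{B,D} P2→{P,R}

Remaining: P1:{B,D} P2:{P,R}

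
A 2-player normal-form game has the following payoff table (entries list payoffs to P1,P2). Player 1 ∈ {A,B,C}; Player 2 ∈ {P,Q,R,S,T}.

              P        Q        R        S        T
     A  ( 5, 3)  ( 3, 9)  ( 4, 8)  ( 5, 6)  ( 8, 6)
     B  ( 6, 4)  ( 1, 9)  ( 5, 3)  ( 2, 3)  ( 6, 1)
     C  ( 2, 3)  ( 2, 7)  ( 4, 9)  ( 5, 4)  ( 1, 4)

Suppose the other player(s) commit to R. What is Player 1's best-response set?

P1 best: {B}

u_1(A vs R) = 4
u_1(B vs R) = 5
u_1(C vs R) = 4
max payoff 5 at {B}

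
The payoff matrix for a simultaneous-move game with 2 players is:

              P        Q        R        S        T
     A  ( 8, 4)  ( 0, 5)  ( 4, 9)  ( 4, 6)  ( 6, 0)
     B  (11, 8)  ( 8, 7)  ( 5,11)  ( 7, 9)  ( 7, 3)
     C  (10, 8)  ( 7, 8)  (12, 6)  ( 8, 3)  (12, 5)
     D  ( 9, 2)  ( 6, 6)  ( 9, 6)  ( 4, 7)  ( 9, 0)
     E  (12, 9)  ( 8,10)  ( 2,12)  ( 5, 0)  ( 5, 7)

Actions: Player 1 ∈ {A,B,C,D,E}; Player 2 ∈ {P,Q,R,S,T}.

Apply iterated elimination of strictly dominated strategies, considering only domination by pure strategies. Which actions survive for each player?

IESDS → P1:{B,C,E} P2:{P,Q,R}

P1 drop A (B beats it: P:11>8 Q:8>0 R:5>4 S:7>4 T:7>6)
P1 drop D (C beats it: P:10>9 Q:7>6 R:12>9 S:8>4 T:12>9)
P2 drop S (R beats it: B:11>9 C:6>3 E:12>0)
P2 drop T (P beats it: B:8>3 C:8>5 E:9>7)
P1→{B,C,E} P2→{P,Q,R}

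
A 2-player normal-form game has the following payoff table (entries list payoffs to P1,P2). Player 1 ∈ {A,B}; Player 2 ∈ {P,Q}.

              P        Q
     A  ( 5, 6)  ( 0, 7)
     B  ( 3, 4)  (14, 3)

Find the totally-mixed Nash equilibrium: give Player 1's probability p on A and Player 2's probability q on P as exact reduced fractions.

(p,q) = (1/2, 7/8)

P1 indiff ⇒ q·5+(1-q)·0 = q·3+(1-q)·14 ⇒ q(2) = (1-q)(14) ⇒ q = 7/8
P2 indiff ⇒ p·6+(1-p)·4 = p·7+(1-p)·3 ⇒ p(-1) = (1-p)(-1) ⇒ p = 1/2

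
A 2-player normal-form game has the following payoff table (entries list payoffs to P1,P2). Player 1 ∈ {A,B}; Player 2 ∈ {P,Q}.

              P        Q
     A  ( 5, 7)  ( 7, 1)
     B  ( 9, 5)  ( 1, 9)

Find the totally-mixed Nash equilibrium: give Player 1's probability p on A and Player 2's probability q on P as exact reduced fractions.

(p,q) = (2/5, 3/5)

P1 indiff ⇒ q·5+(1-q)·7 = q·9+(1-q)·1 ⇒ q(-4) = (1-q)(-6) ⇒ q = 3/5
P2 indiff ⇒ p·7+(1-p)·5 = p·1+(1-p)·9 ⇒ p(6) = (1-p)(4) ⇒ p = 2/5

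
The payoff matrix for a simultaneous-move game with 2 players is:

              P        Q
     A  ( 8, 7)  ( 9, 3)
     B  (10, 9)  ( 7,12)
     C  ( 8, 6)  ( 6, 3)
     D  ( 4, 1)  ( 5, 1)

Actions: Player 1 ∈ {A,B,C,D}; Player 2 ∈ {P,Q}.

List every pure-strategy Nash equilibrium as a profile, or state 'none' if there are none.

No pure NE.

(A,P): not NE [P1→B gives 10>8]
(A,Q): not NE [P2→P gives 7>3]
(B,P): not NE [P2→Q gives 12>9]
(B,Q): not NE [P1→A gives 9>7]
(C,P): not NE [P1→B gives 10>8]
(C,Q): not NE [P1→A gives 9>6; P2→P gives 6>3]
(D,P): not NE [P1→B gives 10>4]
(D,Q): not NE [P1→A gives 9>5]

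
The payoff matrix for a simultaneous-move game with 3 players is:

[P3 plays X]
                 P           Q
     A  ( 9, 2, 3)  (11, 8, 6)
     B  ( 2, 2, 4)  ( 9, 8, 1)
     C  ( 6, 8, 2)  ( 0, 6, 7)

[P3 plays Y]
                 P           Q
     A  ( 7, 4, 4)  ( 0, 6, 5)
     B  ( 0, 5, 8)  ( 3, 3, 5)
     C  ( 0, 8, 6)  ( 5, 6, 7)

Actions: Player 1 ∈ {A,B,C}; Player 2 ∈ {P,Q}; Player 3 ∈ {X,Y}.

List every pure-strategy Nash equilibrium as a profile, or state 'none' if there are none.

NE set: (A,Q,X)

(A,P,X): not NE [P2→Q gives 8>2; P3→Y gives 4>3]
(A,P,Y): not NE [P2→Q gives 6>4]
(A,Q,X): NE
(A,Q,Y): not NE [P1→C gives 5>0; P3→X gives 6>5]
(B,P,X): not NE [P1→A gives 9>2; P2→Q gives 8>2; P3→Y gives 8>4]
(B,P,Y): not NE [P1→A gives 7>0]
(B,Q,X): not NE [P1→A gives 11>9; P3→Y gives 5>1]
(B,Q,Y): not NE [P1→C gives 5>3; P2→P gives 5>3]
(C,P,X): not NE [P1→A gives 9>6; P3→Y gives 6>2]
(C,P,Y): not NE [P1→A gives 7>0]
(C,Q,X): not NE [P1→A gives 11>0; P2→P gives 8>6]
(C,Q,Y): not NE [P2→P gives 8>6]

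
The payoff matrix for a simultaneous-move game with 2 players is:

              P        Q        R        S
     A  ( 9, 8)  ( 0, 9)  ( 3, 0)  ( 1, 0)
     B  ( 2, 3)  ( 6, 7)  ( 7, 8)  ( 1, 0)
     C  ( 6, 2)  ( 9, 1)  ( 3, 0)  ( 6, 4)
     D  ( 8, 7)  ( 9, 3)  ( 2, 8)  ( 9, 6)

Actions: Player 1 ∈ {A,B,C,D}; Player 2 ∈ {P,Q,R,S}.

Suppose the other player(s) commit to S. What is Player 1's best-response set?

u_1(A vs S) = 1
u_1(B vs S) = 1
u_1(C vs S) = 6
u_1(D vs S) = 9
max payoff 9 at {D}

P1 best: {D}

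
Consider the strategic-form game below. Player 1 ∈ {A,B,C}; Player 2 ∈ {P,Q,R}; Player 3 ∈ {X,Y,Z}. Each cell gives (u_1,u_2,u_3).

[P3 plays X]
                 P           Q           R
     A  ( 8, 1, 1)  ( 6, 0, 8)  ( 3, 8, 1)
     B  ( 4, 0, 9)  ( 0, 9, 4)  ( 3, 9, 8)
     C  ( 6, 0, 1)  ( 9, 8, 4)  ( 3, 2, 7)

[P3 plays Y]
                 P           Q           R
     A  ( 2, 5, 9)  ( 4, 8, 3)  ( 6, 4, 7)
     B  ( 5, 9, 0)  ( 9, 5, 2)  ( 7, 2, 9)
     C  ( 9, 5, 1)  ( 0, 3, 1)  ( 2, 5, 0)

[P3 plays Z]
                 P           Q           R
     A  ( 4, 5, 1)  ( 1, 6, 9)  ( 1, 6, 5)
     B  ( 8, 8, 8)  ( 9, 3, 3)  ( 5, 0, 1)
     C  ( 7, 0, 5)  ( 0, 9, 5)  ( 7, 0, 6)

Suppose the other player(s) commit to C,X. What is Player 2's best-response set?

P2 best: {Q}

u_2(P vs C,X) = 0
u_2(Q vs C,X) = 8
u_2(R vs C,X) = 2
max payoff 8 at {Q}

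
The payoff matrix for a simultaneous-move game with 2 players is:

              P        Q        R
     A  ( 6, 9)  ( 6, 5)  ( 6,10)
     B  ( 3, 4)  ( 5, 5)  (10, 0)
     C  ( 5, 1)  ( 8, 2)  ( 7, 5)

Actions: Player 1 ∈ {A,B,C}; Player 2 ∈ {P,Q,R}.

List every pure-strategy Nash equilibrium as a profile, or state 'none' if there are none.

Equilibria: none

(A,P): not NE [P2→R gives 10>9]
(A,Q): not NE [P1→C gives 8>6; P2→R gives 10>5]
(A,R): not NE [P1→B gives 10>6]
(B,P): not NE [P1→A gives 6>3; P2→Q gives 5>4]
(B,Q): not NE [P1→C gives 8>5]
(B,R): not NE [P2→Q gives 5>0]
(C,P): not NE [P1→A gives 6>5; P2→R gives 5>1]
(C,Q): not NE [P2→R gives 5>2]
(C,R): not NE [P1→B gives 10>7]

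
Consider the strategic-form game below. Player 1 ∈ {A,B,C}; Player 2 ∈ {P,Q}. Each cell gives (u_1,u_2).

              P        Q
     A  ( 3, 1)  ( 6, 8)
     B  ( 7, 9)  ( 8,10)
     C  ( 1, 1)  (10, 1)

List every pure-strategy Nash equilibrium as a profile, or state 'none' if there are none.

(A,P): not NE [P1→B gives 7>3; P2→Q gives 8>1]
(A,Q): not NE [P1→C gives 10>6]
(B,P): not NE [P2→Q gives 10>9]
(B,Q): not NE [P1→C gives 10>8]
(C,P): not NE [P1→B gives 7>1]
(C,Q): NE

Nash profiles: (C,Q)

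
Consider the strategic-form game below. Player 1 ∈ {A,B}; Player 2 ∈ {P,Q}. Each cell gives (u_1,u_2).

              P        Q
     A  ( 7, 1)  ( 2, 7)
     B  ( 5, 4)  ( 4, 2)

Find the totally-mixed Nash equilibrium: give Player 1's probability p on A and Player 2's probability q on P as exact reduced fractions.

P1 indiff ⇒ q·7+(1-q)·2 = q·5+(1-q)·4 ⇒ q(2) = (1-q)(2) ⇒ q = 1/2
P2 indiff ⇒ p·1+(1-p)·4 = p·7+(1-p)·2 ⇒ p(-6) = (1-p)(-2) ⇒ p = 1/4

P1 mixes 1/4 on A; P2 mixes 1/2 on P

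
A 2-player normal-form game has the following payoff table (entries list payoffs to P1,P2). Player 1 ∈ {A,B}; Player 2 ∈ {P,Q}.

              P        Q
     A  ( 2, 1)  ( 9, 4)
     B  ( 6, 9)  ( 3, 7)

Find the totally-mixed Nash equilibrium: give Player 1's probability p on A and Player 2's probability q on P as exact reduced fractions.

P1 indiff ⇒ q·2+(1-q)·9 = q·6+(1-q)·3 ⇒ q(-4) = (1-q)(-6) ⇒ q = 3/5
P2 indiff ⇒ p·1+(1-p)·9 = p·4+(1-p)·7 ⇒ p(-3) = (1-p)(-2) ⇒ p = 2/5

(p,q) = (2/5, 3/5)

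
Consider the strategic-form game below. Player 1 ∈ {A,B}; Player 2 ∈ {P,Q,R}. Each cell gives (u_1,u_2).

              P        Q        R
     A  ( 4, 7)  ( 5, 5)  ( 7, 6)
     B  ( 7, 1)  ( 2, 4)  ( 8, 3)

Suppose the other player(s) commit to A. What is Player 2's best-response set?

u_2(P vs A) = 7
u_2(Q vs A) = 5
u_2(R vs A) = 6
max payoff 7 at {P}

BR_2 = {P}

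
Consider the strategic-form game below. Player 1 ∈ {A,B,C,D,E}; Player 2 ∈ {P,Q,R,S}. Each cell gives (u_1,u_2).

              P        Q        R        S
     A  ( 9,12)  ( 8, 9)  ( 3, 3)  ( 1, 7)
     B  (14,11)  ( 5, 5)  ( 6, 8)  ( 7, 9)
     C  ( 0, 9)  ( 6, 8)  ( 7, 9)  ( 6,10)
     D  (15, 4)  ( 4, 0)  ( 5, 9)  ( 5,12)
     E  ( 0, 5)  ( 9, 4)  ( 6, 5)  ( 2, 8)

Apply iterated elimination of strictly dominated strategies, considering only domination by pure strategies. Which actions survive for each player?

Remaining: P1:{B,D} P2:{P,S}

P2 drop Q (P beats it: A:12>9 B:11>5 C:9>8 D:4>0 E:5>4)
P1 drop A (B beats it: P:14>9 R:6>3 S:7>1)
P2 drop R (S beats it: B:9>8 C:10>9 D:12>9 E:8>5)
P1 drop C (B beats it: P:14>0 S:7>6)
P1 drop E (B beats it: P:14>0 S:7>2)
P1→{B,D} P2→{P,S}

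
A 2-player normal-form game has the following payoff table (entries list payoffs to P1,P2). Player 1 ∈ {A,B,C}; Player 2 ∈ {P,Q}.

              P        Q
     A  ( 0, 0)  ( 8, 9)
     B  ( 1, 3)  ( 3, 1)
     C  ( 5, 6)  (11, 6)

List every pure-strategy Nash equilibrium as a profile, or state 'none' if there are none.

(A,P): not NE [P1→C gives 5>0; P2→Q gives 9>0]
(A,Q): not NE [P1→C gives 11>8]
(B,P): not NE [P1→C gives 5>1]
(B,Q): not NE [P1→C gives 11>3; P2→P gives 3>1]
(C,P): NE
(C,Q): NE

PSNE = {(C,P), (C,Q)}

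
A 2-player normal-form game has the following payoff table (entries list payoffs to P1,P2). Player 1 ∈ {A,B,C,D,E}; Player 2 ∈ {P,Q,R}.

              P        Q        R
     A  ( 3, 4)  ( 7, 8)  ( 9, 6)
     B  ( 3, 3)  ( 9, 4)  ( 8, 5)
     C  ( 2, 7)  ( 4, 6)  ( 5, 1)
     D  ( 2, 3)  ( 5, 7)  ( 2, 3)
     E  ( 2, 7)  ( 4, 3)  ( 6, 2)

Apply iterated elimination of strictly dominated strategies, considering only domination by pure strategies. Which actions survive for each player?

Remaining: P1:{A,B} P2:{Q,R}

P1 drop C (A beats it: P:3>2 Q:7>4 R:9>5)
P1 drop D (A beats it: P:3>2 Q:7>5 R:9>2)
P1 drop E (A beats it: P:3>2 Q:7>4 R:9>6)
P2 drop P (Q beats it: A:8>4 B:4>3)
P1→{A,B} P2→{Q,R}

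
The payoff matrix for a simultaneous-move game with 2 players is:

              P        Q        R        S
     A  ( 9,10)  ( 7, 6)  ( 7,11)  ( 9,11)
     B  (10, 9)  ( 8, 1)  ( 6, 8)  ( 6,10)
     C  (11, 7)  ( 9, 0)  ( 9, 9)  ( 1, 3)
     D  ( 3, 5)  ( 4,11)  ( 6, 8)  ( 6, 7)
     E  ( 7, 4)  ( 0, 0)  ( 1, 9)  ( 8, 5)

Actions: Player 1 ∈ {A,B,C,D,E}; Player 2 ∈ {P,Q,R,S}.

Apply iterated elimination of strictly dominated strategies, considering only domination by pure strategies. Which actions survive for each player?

P1 drop D (A beats it: P:9>3 Q:7>4 R:7>6 S:9>6)
P1 drop E (A beats it: P:9>7 Q:7>0 R:7>1 S:9>8)
P2 drop Q (P beats it: A:10>6 B:9>1 C:7>0)
P1→{A,B,C} P2→{P,R,S}

Remaining: P1:{A,B,C} P2:{P,R,S}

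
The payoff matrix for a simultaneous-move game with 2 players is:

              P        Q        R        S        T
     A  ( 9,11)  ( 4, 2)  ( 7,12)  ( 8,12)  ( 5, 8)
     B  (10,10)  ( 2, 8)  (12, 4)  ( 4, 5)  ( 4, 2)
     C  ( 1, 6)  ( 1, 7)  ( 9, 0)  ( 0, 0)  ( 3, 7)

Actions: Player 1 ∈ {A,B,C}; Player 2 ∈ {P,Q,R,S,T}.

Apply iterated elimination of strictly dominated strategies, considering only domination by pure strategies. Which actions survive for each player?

P1 drop C (B beats it: P:10>1 Q:2>1 R:12>9 S:4>0 T:4>3)
P2 drop Q (P beats it: A:11>2 B:10>8)
P2 drop T (P beats it: A:11>8 B:10>2)
P1→{A,B} P2→{P,R,S}

Survivors P1:{A,B} P2:{P,R,S}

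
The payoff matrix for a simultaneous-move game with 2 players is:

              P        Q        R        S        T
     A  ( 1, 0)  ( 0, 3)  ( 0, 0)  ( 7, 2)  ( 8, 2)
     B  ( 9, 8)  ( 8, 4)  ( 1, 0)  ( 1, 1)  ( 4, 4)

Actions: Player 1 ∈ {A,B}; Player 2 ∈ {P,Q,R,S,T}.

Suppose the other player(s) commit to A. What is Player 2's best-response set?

P2 best: {Q}

u_2(P vs A) = 0
u_2(Q vs A) = 3
u_2(R vs A) = 0
u_2(S vs A) = 2
u_2(T vs A) = 2
max payoff 3 at {Q}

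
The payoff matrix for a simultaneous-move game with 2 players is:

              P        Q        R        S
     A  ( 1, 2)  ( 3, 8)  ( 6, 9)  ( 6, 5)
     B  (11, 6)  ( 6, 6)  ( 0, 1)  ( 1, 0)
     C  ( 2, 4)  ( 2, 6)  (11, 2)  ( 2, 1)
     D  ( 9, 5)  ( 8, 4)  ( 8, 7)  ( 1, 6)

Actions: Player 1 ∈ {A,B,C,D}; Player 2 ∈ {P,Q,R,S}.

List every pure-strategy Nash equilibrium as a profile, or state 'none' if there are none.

(A,P): not NE [P1→B gives 11>1; P2→R gives 9>2]
(A,Q): not NE [P1→D gives 8>3; P2→R gives 9>8]
(A,R): not NE [P1→C gives 11>6]
(A,S): not NE [P2→R gives 9>5]
(B,P): NE
(B,Q): not NE [P1→D gives 8>6]
(B,R): not NE [P1→C gives 11>0; P2→Q gives 6>1]
(B,S): not NE [P1→A gives 6>1; P2→Q gives 6>0]
(C,P): not NE [P1→B gives 11>2; P2→Q gives 6>4]
(C,Q): not NE [P1→D gives 8>2]
(C,R): not NE [P2→Q gives 6>2]
(C,S): not NE [P1→A gives 6>2; P2→Q gives 6>1]
(D,P): not NE [P1→B gives 11>9; P2→R gives 7>5]
(D,Q): not NE [P2→R gives 7>4]
(D,R): not NE [P1→C gives 11>8]
(D,S): not NE [P1→A gives 6>1; P2→R gives 7>6]

PSNE = {(B,P)}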